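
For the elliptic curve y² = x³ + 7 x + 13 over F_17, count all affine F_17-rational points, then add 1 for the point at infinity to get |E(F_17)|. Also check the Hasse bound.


Affine points = {(0, 8), (0, 9), (1, 2), (1, 15), (2, 1), (2, 16), (6, 4), (6, 13), (14, 4), (14, 13), (15, 5), (15, 12)}; affine count = 12; |E(F_17)| = 13.

Discriminant check: Δ ∝ 4a³ + 27b² = 4·7³ + 27·13² = 4·343 + 27·169 ≡ 2 (mod 17). Nonzero ⇒ E is nonsingular.
For each x ∈ F_17, compute rhs = x³ + 7·x + 13 mod 17, then count y ∈ F_17 with y² ≡ rhs.
  x = 0: rhs = 13, matching y values: 8, 9 (2 points).
  x = 1: rhs = 4, matching y values: 2, 15 (2 points).
  x = 2: rhs = 1, matching y values: 1, 16 (2 points).
  x = 3: rhs = 10, matching y values: none (0 points).
  x = 4: rhs = 3, matching y values: none (0 points).
  x = 5: rhs = 3, matching y values: none (0 points).
  x = 6: rhs = 16, matching y values: 4, 13 (2 points).
  x = 7: rhs = 14, matching y values: none (0 points).
  x = 8: rhs = 3, matching y values: none (0 points).
  x = 9: rhs = 6, matching y values: none (0 points).
  x = 10: rhs = 12, matching y values: none (0 points).
  x = 11: rhs = 10, matching y values: none (0 points).
  x = 12: rhs = 6, matching y values: none (0 points).
  x = 13: rhs = 6, matching y values: none (0 points).
  x = 14: rhs = 16, matching y values: 4, 13 (2 points).
  x = 15: rhs = 8, matching y values: 5, 12 (2 points).
  x = 16: rhs = 5, matching y values: none (0 points).
Total affine count: 12.
Full point count |E(F_17)| = 12 + 1 = 13.
Hasse bound: |13 − (17+1)| = |-5| = 5 ≤ 2√17 ≈ 8.2462 ✓.


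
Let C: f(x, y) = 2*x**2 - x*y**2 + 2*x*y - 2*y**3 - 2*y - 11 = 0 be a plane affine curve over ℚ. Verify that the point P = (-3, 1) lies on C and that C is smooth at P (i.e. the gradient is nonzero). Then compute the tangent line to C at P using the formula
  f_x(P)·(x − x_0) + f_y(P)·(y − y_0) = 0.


Tangent line at P: -11*x - 8*y - 25 = 0.

Step 1: f(-3, 1) = 0, so P lies on C.
Step 2: partial derivatives
  f_x(x, y) = 4*x - y**2 + 2*y, f_y(x, y) = -2*x*y + 2*x - 6*y**2 - 2.
  f_x(P) = -11, f_y(P) = -8 (gradient nonzero, so P is smooth).
Step 3: tangent line at P: -11·(x − -3) + -8·(y − 1) = 0.
Expanding: -11*x - 8*y - 25 = 0.


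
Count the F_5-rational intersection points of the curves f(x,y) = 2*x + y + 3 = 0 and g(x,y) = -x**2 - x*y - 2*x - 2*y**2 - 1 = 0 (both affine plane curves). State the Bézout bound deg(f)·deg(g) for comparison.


Common zeros: ∅; count = 0; Bézout bound = 2.

deg(f) = 1, deg(g) = 2, so Bézout bound = 2.
Scan x ∈ F_5. For each x, list the y ∈ F_5 with f(x, y) ≡ 0 and those with g(x, y) ≡ 0 (mod 5); the common zeros in that column are the intersection.
  x = 0: f ≡ 0 at y ∈ {2}; g ≡ 0 at y ∈ ∅; common: ∅.
  x = 1: f ≡ 0 at y ∈ {0}; g ≡ 0 at y ∈ {3, 4}; common: ∅.
  x = 2: f ≡ 0 at y ∈ {3}; g ≡ 0 at y ∈ ∅; common: ∅.
  x = 3: f ≡ 0 at y ∈ {1}; g ≡ 0 at y ∈ {2, 4}; common: ∅.
  x = 4: f ≡ 0 at y ∈ {4}; g ≡ 0 at y ∈ {0, 3}; common: ∅.
Collecting: common zeros = ∅, so the count is 0.
Comparison with the Bézout bound: 0 ≤ 2 = deg(f)·deg(g), as expected for curves with no common component (the affine F_5-count falls short of the bound because intersections may lie at infinity, over extension fields, or carry multiplicity).


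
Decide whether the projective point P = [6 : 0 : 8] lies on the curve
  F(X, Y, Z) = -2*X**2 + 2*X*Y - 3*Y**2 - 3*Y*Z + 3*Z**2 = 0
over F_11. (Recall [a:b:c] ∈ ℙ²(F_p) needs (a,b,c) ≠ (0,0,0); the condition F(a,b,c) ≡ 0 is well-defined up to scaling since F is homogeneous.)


F(6,0,8) ≡ 10 (mod 11); P is NOT on the curve.

Evaluate F(6, 0, 8) term-by-term (mod 11).
  -2*X**2 ↦ -2·36·1·1 = -72
  2*X*Y ↦ 2·6·0·1 = 0
  -3*Y**2 ↦ -3·1·0·1 = 0
  -3*Y*Z ↦ -3·1·0·8 = 0
  3*Z**2 ↦ 3·1·1·64 = 192
Sum: F(6, 0, 8) = (-72) + (0) + (0) + (0) + (192) = 120.
Reducing mod 11: 120 ≡ 10 (mod 11).
Since F(a, b, c) ≡ 10 ≠ 0 (mod 11), P does NOT lie on the curve.


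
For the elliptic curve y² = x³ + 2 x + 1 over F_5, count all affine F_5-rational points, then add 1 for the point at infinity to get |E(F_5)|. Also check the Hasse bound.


Affine points = {(0, 1), (0, 4), (1, 2), (1, 3), (3, 2), (3, 3)}; affine count = 6; |E(F_5)| = 7.

Discriminant check: Δ ∝ 4a³ + 27b² = 4·2³ + 27·1² = 4·8 + 27·1 ≡ 4 (mod 5). Nonzero ⇒ E is nonsingular.
For each x ∈ F_5, compute rhs = x³ + 2·x + 1 mod 5, then count y ∈ F_5 with y² ≡ rhs.
  x = 0: rhs = 1, matching y values: 1, 4 (2 points).
  x = 1: rhs = 4, matching y values: 2, 3 (2 points).
  x = 2: rhs = 3, matching y values: none (0 points).
  x = 3: rhs = 4, matching y values: 2, 3 (2 points).
  x = 4: rhs = 3, matching y values: none (0 points).
Total affine count: 6.
Full point count |E(F_5)| = 6 + 1 = 7.
Hasse bound: |7 − (5+1)| = |1| = 1 ≤ 2√5 ≈ 4.4721 ✓.


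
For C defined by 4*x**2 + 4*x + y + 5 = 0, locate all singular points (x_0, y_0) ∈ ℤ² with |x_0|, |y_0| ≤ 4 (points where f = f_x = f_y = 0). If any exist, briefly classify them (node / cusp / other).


No singular points in the scanned grid; C is smooth there.

Compute partial derivatives:
  f_x = 8*x + 4.
  f_y = 1.
f_y = 1 is a nonzero constant, so f_y never vanishes: no point (x, y) can satisfy f = f_x = f_y = 0. In particular no (x, y) ∈ {−4, ..., 4}² is singular; the curve is smooth.


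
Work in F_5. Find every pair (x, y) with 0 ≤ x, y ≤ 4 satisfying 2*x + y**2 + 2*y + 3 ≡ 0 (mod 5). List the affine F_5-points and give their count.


Affine F_5-points: {(1, 0), (1, 3), (2, 1), (2, 2), (4, 4)}; count = 5.

For each of the 25 pairs (x, y) ∈ F_5², evaluate f(x, y) mod 5. Record the zeros.
  x = 0: [0↦3, 1↦1, 2↦1, 3↦3, 4↦2]  zeros at y ∈ ∅
  x = 1: [0↦0, 1↦3, 2↦3, 3↦0, 4↦4]  zeros at y ∈ {0, 3}
  x = 2: [0↦2, 1↦0, 2↦0, 3↦2, 4↦1]  zeros at y ∈ {1, 2}
  x = 3: [0↦4, 1↦2, 2↦2, 3↦4, 4↦3]  zeros at y ∈ ∅
  x = 4: [0↦1, 1↦4, 2↦4, 3↦1, 4↦0]  zeros at y ∈ {4}
Collecting zeros: affine points = {(1, 0), (1, 3), (2, 1), (2, 2), (4, 4)}.
Total count |C(F_5)_aff| = 5.


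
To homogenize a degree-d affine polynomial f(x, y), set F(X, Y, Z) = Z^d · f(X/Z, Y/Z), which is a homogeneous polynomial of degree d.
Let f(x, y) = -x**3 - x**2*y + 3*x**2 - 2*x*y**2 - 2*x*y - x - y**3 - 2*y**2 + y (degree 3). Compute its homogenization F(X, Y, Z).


F(X, Y, Z) = -X**3 - X**2*Y + 3*X**2*Z - 2*X*Y**2 - 2*X*Y*Z - X*Z**2 - Y**3 - 2*Y**2*Z + Y*Z**2

deg(f) = 3.
Substitute x = X/Z, y = Y/Z into f, then multiply by Z^3.
  monomial -1·x^3·y^0 ↦ -1·X^3·Y^0·Z^0.
  monomial -1·x^2·y^1 ↦ -1·X^2·Y^1·Z^0.
  monomial 3·x^2·y^0 ↦ 3·X^2·Y^0·Z^1.
  monomial -2·x^1·y^2 ↦ -2·X^1·Y^2·Z^0.
  monomial -2·x^1·y^1 ↦ -2·X^1·Y^1·Z^1.
  monomial -1·x^1·y^0 ↦ -1·X^1·Y^0·Z^2.
  monomial -1·x^0·y^3 ↦ -1·X^0·Y^3·Z^0.
  monomial -2·x^0·y^2 ↦ -2·X^0·Y^2·Z^1.
  monomial 1·x^0·y^1 ↦ 1·X^0·Y^1·Z^2.
Collecting: F(X, Y, Z) = -X**3 - X**2*Y + 3*X**2*Z - 2*X*Y**2 - 2*X*Y*Z - X*Z**2 - Y**3 - 2*Y**2*Z + Y*Z**2.


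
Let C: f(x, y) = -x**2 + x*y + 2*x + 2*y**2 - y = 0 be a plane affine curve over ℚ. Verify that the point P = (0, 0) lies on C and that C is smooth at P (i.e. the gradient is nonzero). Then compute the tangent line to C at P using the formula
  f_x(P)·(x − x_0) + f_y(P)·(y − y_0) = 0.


Tangent line at P: 2*x - y = 0.

Step 1: f(0, 0) = 0, so P lies on C.
Step 2: partial derivatives
  f_x(x, y) = -2*x + y + 2, f_y(x, y) = x + 4*y - 1.
  f_x(P) = 2, f_y(P) = -1 (gradient nonzero, so P is smooth).
Step 3: tangent line at P: 2·(x − 0) + -1·(y − 0) = 0.
Expanding: 2*x - y = 0.


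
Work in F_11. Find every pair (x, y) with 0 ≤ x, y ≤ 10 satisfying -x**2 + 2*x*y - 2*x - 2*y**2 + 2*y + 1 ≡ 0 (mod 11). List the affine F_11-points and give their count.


Affine F_11-points: {(0, 3), (0, 9), (1, 1), (4, 2), (4, 3), (5, 8), (5, 9), (8, 10), (9, 2), (9, 8), (10, 1), (10, 10)}; count = 12.

For each of the 121 pairs (x, y) ∈ F_11², evaluate f(x, y) mod 11. Record the zeros.
  x = 0: [0↦1, 1↦1, 2↦8, 3↦0, 4↦10, 5↦5, 6↦7, 7↦5, 8↦10, 9↦0, 10↦8]  zeros at y ∈ {3, 9}
  x = 1: [0↦9, 1↦0, 2↦9, 3↦3, 4↦4, 5↦1, 6↦5, 7↦5, 8↦1, 9↦4, 10↦3]  zeros at y ∈ {1}
  x = 2: [0↦4, 1↦8, 2↦8, 3↦4, 4↦7, 5↦6, 6↦1, 7↦3, 8↦1, 9↦6, 10↦7]  zeros at y ∈ ∅
  x = 3: [0↦8, 1↦3, 2↦5, 3↦3, 4↦8, 5↦9, 6↦6, 7↦10, 8↦10, 9↦6, 10↦9]  zeros at y ∈ ∅
  x = 4: [0↦10, 1↦7, 2↦0, 3↦0, 4↦7, 5↦10, 6↦9, 7↦4, 8↦6, 9↦4, 10↦9]  zeros at y ∈ {2, 3}
  x = 5: [0↦10, 1↦9, 2↦4, 3↦6, 4↦4, 5↦9, 6↦10, 7↦7, 8↦0, 9↦0, 10↦7]  zeros at y ∈ {8, 9}
  x = 6: [0↦8, 1↦9, 2↦6, 3↦10, 4↦10, 5↦6, 6↦9, 7↦8, 8↦3, 9↦5, 10↦3]  zeros at y ∈ ∅
  x = 7: [0↦4, 1↦7, 2↦6, 3↦1, 4↦3, 5↦1, 6↦6, 7↦7, 8↦4, 9↦8, 10↦8]  zeros at y ∈ ∅
  x = 8: [0↦9, 1↦3, 2↦4, 3↦1, 4↦5, 5↦5, 6↦1, 7↦4, 8↦3, 9↦9, 10↦0]  zeros at y ∈ {10}
  x = 9: [0↦1, 1↦8, 2↦0, 3↦10, 4↦5, 5↦7, 6↦5, 7↦10, 8↦0, 9↦8, 10↦1]  zeros at y ∈ {2, 8}
  x = 10: [0↦2, 1↦0, 2↦5, 3↦6, 4↦3, 5↦7, 6↦7, 7↦3, 8↦6, 9↦5, 10↦0]  zeros at y ∈ {1, 10}
Collecting zeros: affine points = {(0, 3), (0, 9), (1, 1), (4, 2), (4, 3), (5, 8), (5, 9), (8, 10), (9, 2), (9, 8), (10, 1), (10, 10)}.
Total count |C(F_11)_aff| = 12.


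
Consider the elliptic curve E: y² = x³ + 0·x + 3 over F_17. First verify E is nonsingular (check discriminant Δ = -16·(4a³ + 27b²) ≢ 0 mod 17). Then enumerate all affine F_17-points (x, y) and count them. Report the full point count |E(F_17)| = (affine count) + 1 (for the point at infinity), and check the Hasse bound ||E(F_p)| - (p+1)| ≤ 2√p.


Affine points = {(1, 2), (1, 15), (3, 8), (3, 9), (4, 4), (4, 13), (5, 3), (5, 14), (6, 7), (6, 10), (9, 1), (9, 16), (10, 0), (11, 5), (11, 12), (16, 6), (16, 11)}; affine count = 17; |E(F_17)| = 18.

Discriminant check: Δ ∝ 4a³ + 27b² = 4·0³ + 27·3² = 4·0 + 27·9 ≡ 5 (mod 17). Nonzero ⇒ E is nonsingular.
For each x ∈ F_17, compute rhs = x³ + 0·x + 3 mod 17, then count y ∈ F_17 with y² ≡ rhs.
  x = 0: rhs = 3, matching y values: none (0 points).
  x = 1: rhs = 4, matching y values: 2, 15 (2 points).
  x = 2: rhs = 11, matching y values: none (0 points).
  x = 3: rhs = 13, matching y values: 8, 9 (2 points).
  x = 4: rhs = 16, matching y values: 4, 13 (2 points).
  x = 5: rhs = 9, matching y values: 3, 14 (2 points).
  x = 6: rhs = 15, matching y values: 7, 10 (2 points).
  x = 7: rhs = 6, matching y values: none (0 points).
  x = 8: rhs = 5, matching y values: none (0 points).
  x = 9: rhs = 1, matching y values: 1, 16 (2 points).
  x = 10: rhs = 0, matching y values: 0 (1 points).
  x = 11: rhs = 8, matching y values: 5, 12 (2 points).
  x = 12: rhs = 14, matching y values: none (0 points).
  x = 13: rhs = 7, matching y values: none (0 points).
  x = 14: rhs = 10, matching y values: none (0 points).
  x = 15: rhs = 12, matching y values: none (0 points).
  x = 16: rhs = 2, matching y values: 6, 11 (2 points).
Total affine count: 17.
Full point count |E(F_17)| = 17 + 1 = 18.
Hasse bound: |18 − (17+1)| = |0| = 0 ≤ 2√17 ≈ 8.2462 ✓.


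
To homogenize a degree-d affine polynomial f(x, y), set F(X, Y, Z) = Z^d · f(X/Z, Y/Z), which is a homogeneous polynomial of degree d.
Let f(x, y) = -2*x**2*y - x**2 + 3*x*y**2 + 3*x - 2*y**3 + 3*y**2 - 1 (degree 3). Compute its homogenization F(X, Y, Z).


F(X, Y, Z) = -2*X**2*Y - X**2*Z + 3*X*Y**2 + 3*X*Z**2 - 2*Y**3 + 3*Y**2*Z - Z**3

deg(f) = 3.
Substitute x = X/Z, y = Y/Z into f, then multiply by Z^3.
  monomial -2·x^2·y^1 ↦ -2·X^2·Y^1·Z^0.
  monomial -1·x^2·y^0 ↦ -1·X^2·Y^0·Z^1.
  monomial 3·x^1·y^2 ↦ 3·X^1·Y^2·Z^0.
  monomial 3·x^1·y^0 ↦ 3·X^1·Y^0·Z^2.
  monomial -2·x^0·y^3 ↦ -2·X^0·Y^3·Z^0.
  monomial 3·x^0·y^2 ↦ 3·X^0·Y^2·Z^1.
  monomial -1·x^0·y^0 ↦ -1·X^0·Y^0·Z^3.
Collecting: F(X, Y, Z) = -2*X**2*Y - X**2*Z + 3*X*Y**2 + 3*X*Z**2 - 2*Y**3 + 3*Y**2*Z - Z**3.


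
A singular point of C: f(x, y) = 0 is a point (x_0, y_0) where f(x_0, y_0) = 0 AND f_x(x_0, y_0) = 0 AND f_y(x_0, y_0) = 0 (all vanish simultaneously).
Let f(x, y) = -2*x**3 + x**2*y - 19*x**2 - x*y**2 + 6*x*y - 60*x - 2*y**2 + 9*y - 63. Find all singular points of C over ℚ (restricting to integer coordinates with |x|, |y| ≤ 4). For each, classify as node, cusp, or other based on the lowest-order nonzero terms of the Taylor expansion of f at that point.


Singular points: {(-3, 0)}; classification: node.

Compute partial derivatives:
  f_x = -6*x**2 + 2*x*y - 38*x - y**2 + 6*y - 60.
  f_y = x**2 - 2*x*y + 6*x - 4*y + 9.
Scan x_0 ∈ {−4, ..., 4}. For each x_0, f_y(x_0, y) is a polynomial in y; find its integer roots y ∈ {−4, ..., 4}, then test f_x and f at those candidates.
  x = -4: f_y(-4, y) = 4*y + 1; no integer root y with |y| ≤ 4.
  x = -3: f_y(-3, y) = 2*y; vanishes at y ∈ {0}. (-3, 0): f_x = 0, f = 0 — SINGULAR.
  x = -2: f_y(-2, y) = 1; no integer root y with |y| ≤ 4.
  x = -1: f_y(-1, y) = 4 - 2*y; vanishes at y ∈ {2}. (-1, 2): f_x = -24 ≠ 0.
  x = 0: f_y(0, y) = 9 - 4*y; no integer root y with |y| ≤ 4.
  x = 1: f_y(1, y) = 16 - 6*y; no integer root y with |y| ≤ 4.
  x = 2: f_y(2, y) = 25 - 8*y; no integer root y with |y| ≤ 4.
  x = 3: f_y(3, y) = 36 - 10*y; no integer root y with |y| ≤ 4.
  x = 4: f_y(4, y) = 49 - 12*y; no integer root y with |y| ≤ 4.
Only singular point on the grid: (-3, 0).
Classify: substitute x = -3 + u, y = 0 + v and expand: f = -2*u**3 + u**2*v - u**2 - u*v**2 + v**2.
No constant or linear terms (consistent with a singular point). Quadratic part: -u**2 + v**2. Cubic part: -2*u**3 + u**2*v - u*v**2.
The quadratic part v**2 - u**2 = (v − u)(v + u) splits into two distinct linear factors, so there are two distinct tangent lines y − 0 = ±(x − -3) — this is a node (ordinary double point).
Classification: node.


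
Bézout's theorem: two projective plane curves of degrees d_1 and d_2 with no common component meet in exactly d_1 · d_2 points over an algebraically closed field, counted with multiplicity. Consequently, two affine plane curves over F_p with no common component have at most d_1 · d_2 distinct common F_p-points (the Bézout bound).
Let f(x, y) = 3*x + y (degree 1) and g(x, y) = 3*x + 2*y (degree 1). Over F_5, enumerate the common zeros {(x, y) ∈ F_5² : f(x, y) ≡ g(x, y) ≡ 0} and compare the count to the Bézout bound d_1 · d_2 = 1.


Common zeros: {(0, 0)}; count = 1; Bézout bound = 1.

deg(f) = 1, deg(g) = 1, so Bézout bound = 1.
Scan x ∈ F_5. For each x, list the y ∈ F_5 with f(x, y) ≡ 0 and those with g(x, y) ≡ 0 (mod 5); the common zeros in that column are the intersection.
  x = 0: f ≡ 0 at y ∈ {0}; g ≡ 0 at y ∈ {0}; common: {0}.
  x = 1: f ≡ 0 at y ∈ {2}; g ≡ 0 at y ∈ {1}; common: ∅.
  x = 2: f ≡ 0 at y ∈ {4}; g ≡ 0 at y ∈ {2}; common: ∅.
  x = 3: f ≡ 0 at y ∈ {1}; g ≡ 0 at y ∈ {3}; common: ∅.
  x = 4: f ≡ 0 at y ∈ {3}; g ≡ 0 at y ∈ {4}; common: ∅.
Collecting: common zeros = {(0, 0)}, so the count is 1.
Comparison with the Bézout bound: 1 ≤ 1 = deg(f)·deg(g), as expected for curves with no common component (the bound is attained).


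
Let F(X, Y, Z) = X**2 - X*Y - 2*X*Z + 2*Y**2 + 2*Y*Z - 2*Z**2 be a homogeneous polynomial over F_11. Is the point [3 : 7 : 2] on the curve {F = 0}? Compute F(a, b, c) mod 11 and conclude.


F(3,7,2) ≡ 6 (mod 11); P is NOT on the curve.

Evaluate F(3, 7, 2) term-by-term (mod 11).
  X**2 ↦ 1·9·1·1 = 9
  -X*Y ↦ -1·3·7·1 = -21
  -2*X*Z ↦ -2·3·1·2 = -12
  2*Y**2 ↦ 2·1·49·1 = 98
  2*Y*Z ↦ 2·1·7·2 = 28
  -2*Z**2 ↦ -2·1·1·4 = -8
Sum: F(3, 7, 2) = (9) + (-21) + (-12) + (98) + (28) + (-8) = 94.
Reducing mod 11: 94 ≡ 6 (mod 11).
Since F(a, b, c) ≡ 6 ≠ 0 (mod 11), P does NOT lie on the curve.


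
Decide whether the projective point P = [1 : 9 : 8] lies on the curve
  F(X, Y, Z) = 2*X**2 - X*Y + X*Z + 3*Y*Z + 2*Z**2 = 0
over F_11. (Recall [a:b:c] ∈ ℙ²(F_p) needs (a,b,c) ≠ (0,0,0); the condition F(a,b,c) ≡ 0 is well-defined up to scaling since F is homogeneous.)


F(1,9,8) ≡ 4 (mod 11); P is NOT on the curve.

Evaluate F(1, 9, 8) term-by-term (mod 11).
  2*X**2 ↦ 2·1·1·1 = 2
  -X*Y ↦ -1·1·9·1 = -9
  X*Z ↦ 1·1·1·8 = 8
  3*Y*Z ↦ 3·1·9·8 = 216
  2*Z**2 ↦ 2·1·1·64 = 128
Sum: F(1, 9, 8) = (2) + (-9) + (8) + (216) + (128) = 345.
Reducing mod 11: 345 ≡ 4 (mod 11).
Since F(a, b, c) ≡ 4 ≠ 0 (mod 11), P does NOT lie on the curve.


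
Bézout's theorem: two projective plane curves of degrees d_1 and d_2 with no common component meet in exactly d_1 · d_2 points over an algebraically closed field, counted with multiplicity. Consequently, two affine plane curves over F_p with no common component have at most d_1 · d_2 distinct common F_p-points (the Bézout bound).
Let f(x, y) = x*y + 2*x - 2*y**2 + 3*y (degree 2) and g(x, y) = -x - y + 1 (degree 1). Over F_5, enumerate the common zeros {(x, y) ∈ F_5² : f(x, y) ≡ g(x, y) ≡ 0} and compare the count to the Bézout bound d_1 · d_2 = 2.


Common zeros: ∅; count = 0; Bézout bound = 2.

deg(f) = 2, deg(g) = 1, so Bézout bound = 2.
Scan x ∈ F_5. For each x, list the y ∈ F_5 with f(x, y) ≡ 0 and those with g(x, y) ≡ 0 (mod 5); the common zeros in that column are the intersection.
  x = 0: f ≡ 0 at y ∈ {0, 4}; g ≡ 0 at y ∈ {1}; common: ∅.
  x = 1: f ≡ 0 at y ∈ ∅; g ≡ 0 at y ∈ {0}; common: ∅.
  x = 2: f ≡ 0 at y ∈ ∅; g ≡ 0 at y ∈ {4}; common: ∅.
  x = 3: f ≡ 0 at y ∈ {1, 2}; g ≡ 0 at y ∈ {3}; common: ∅.
  x = 4: f ≡ 0 at y ∈ ∅; g ≡ 0 at y ∈ {2}; common: ∅.
Collecting: common zeros = ∅, so the count is 0.
Comparison with the Bézout bound: 0 ≤ 2 = deg(f)·deg(g), as expected for curves with no common component (the affine F_5-count falls short of the bound because intersections may lie at infinity, over extension fields, or carry multiplicity).


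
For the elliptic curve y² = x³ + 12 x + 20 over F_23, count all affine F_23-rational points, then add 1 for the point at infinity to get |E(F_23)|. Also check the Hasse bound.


Affine points = {(2, 11), (2, 12), (6, 3), (6, 20), (9, 11), (9, 12), (10, 6), (10, 17), (12, 11), (12, 12), (13, 2), (13, 21), (17, 10), (17, 13), (19, 0), (20, 7), (20, 16)}; affine count = 17; |E(F_23)| = 18.

Discriminant check: Δ ∝ 4a³ + 27b² = 4·12³ + 27·20² = 4·1728 + 27·400 ≡ 2 (mod 23). Nonzero ⇒ E is nonsingular.
For each x ∈ F_23, compute rhs = x³ + 12·x + 20 mod 23, then count y ∈ F_23 with y² ≡ rhs.
  x = 0: rhs = 20, matching y values: none (0 points).
  x = 1: rhs = 10, matching y values: none (0 points).
  x = 2: rhs = 6, matching y values: 11, 12 (2 points).
  x = 3: rhs = 14, matching y values: none (0 points).
  x = 4: rhs = 17, matching y values: none (0 points).
  x = 5: rhs = 21, matching y values: none (0 points).
  x = 6: rhs = 9, matching y values: 3, 20 (2 points).
  x = 7: rhs = 10, matching y values: none (0 points).
  x = 8: rhs = 7, matching y values: none (0 points).
  x = 9: rhs = 6, matching y values: 11, 12 (2 points).
  x = 10: rhs = 13, matching y values: 6, 17 (2 points).
  x = 11: rhs = 11, matching y values: none (0 points).
  x = 12: rhs = 6, matching y values: 11, 12 (2 points).
  x = 13: rhs = 4, matching y values: 2, 21 (2 points).
  x = 14: rhs = 11, matching y values: none (0 points).
  x = 15: rhs = 10, matching y values: none (0 points).
  x = 16: rhs = 7, matching y values: none (0 points).
  x = 17: rhs = 8, matching y values: 10, 13 (2 points).
  x = 18: rhs = 19, matching y values: none (0 points).
  x = 19: rhs = 0, matching y values: 0 (1 points).
  x = 20: rhs = 3, matching y values: 7, 16 (2 points).
  x = 21: rhs = 11, matching y values: none (0 points).
  x = 22: rhs = 7, matching y values: none (0 points).
Total affine count: 17.
Full point count |E(F_23)| = 17 + 1 = 18.
Hasse bound: |18 − (23+1)| = |-6| = 6 ≤ 2√23 ≈ 9.5917 ✓.


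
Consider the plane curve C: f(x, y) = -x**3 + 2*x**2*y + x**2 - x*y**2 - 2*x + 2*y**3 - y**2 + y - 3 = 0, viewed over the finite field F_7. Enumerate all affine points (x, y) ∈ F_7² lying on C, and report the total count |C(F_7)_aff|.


Affine F_7-points: {(0, 6), (1, 5), (2, 4), (4, 3), (4, 5), (6, 5)}; count = 6.

For each of the 49 pairs (x, y) ∈ F_7², evaluate f(x, y) mod 7. Record the zeros.
  x = 0: [0↦4, 1↦6, 2↦4, 3↦3, 4↦1, 5↦3, 6↦0]  zeros at y ∈ {6}
  x = 1: [0↦2, 1↦5, 2↦2, 3↦5, 4↦5, 5↦0, 6↦2]  zeros at y ∈ {5}
  x = 2: [0↦3, 1↦4, 2↦4, 3↦1, 4↦0, 5↦6, 6↦3]  zeros at y ∈ {4}
  x = 3: [0↦1, 1↦4, 2↦4, 3↦6, 4↦1, 5↦1, 6↦4]  zeros at y ∈ ∅
  x = 4: [0↦4, 1↦6, 2↦3, 3↦0, 4↦2, 5↦0, 6↦6]  zeros at y ∈ {3, 5}
  x = 5: [0↦6, 1↦4, 2↦2, 3↦5, 4↦4, 5↦4, 6↦3]  zeros at y ∈ ∅
  x = 6: [0↦1, 1↦6, 2↦2, 3↦1, 4↦1, 5↦0, 6↦3]  zeros at y ∈ {5}
Collecting zeros: affine points = {(0, 6), (1, 5), (2, 4), (4, 3), (4, 5), (6, 5)}.
Total count |C(F_7)_aff| = 6.


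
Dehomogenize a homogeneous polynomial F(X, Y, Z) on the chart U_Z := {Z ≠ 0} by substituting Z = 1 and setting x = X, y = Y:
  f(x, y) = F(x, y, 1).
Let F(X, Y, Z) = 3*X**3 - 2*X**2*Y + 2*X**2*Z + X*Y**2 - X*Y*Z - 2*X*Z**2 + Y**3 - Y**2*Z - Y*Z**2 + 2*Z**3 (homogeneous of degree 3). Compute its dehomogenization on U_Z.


f(x, y) = 3*x**3 - 2*x**2*y + 2*x**2 + x*y**2 - x*y - 2*x + y**3 - y**2 - y + 2

On U_Z we set Z = 1. Each monomial c·X^i·Y^j·Z^k in F becomes c·x^i·y^j·1^k = c·x^i·y^j.
Substituting Z = 1: F(X, Y, 1) = 3*x**3 - 2*x**2*y + 2*x**2 + x*y**2 - x*y - 2*x + y**3 - y**2 - y + 2.
Note: deg(f) ≤ deg(F) = 3; strict inequality happens when F is divisible by Z (lost terms).


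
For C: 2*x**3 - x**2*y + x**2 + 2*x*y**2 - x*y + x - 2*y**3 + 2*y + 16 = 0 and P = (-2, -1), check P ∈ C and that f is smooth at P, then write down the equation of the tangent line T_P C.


Tangent line at P: 20*x + 2*y + 42 = 0.

Step 1: f(-2, -1) = 0, so P lies on C.
Step 2: partial derivatives
  f_x(x, y) = 6*x**2 - 2*x*y + 2*x + 2*y**2 - y + 1, f_y(x, y) = -x**2 + 4*x*y - x - 6*y**2 + 2.
  f_x(P) = 20, f_y(P) = 2 (gradient nonzero, so P is smooth).
Step 3: tangent line at P: 20·(x − -2) + 2·(y − -1) = 0.
Expanding: 20*x + 2*y + 42 = 0.


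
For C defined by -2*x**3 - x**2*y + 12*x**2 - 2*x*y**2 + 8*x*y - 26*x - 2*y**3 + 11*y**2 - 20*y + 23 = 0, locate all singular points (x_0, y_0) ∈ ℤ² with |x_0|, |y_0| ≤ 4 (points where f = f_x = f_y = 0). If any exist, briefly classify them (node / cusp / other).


Singular points: {(2, 1)}; classification: node.

Compute partial derivatives:
  f_x = -6*x**2 - 2*x*y + 24*x - 2*y**2 + 8*y - 26.
  f_y = -x**2 - 4*x*y + 8*x - 6*y**2 + 22*y - 20.
Scan x_0 ∈ {−4, ..., 4}. For each x_0, f_y(x_0, y) is a polynomial in y; find its integer roots y ∈ {−4, ..., 4}, then test f_x and f at those candidates.
  x = -4: f_y(-4, y) = -6*y**2 + 38*y - 68; no integer root y with |y| ≤ 4.
  x = -3: f_y(-3, y) = -6*y**2 + 34*y - 53; no integer root y with |y| ≤ 4.
  x = -2: f_y(-2, y) = -6*y**2 + 30*y - 40; no integer root y with |y| ≤ 4.
  x = -1: f_y(-1, y) = -6*y**2 + 26*y - 29; no integer root y with |y| ≤ 4.
  x = 0: f_y(0, y) = -6*y**2 + 22*y - 20; vanishes at y ∈ {2}. (0, 2): f_x = -18 ≠ 0.
  x = 1: f_y(1, y) = -6*y**2 + 18*y - 13; no integer root y with |y| ≤ 4.
  x = 2: f_y(2, y) = -6*y**2 + 14*y - 8; vanishes at y ∈ {1}. (2, 1): f_x = 0, f = 0 — SINGULAR.
  x = 3: f_y(3, y) = -6*y**2 + 10*y - 5; no integer root y with |y| ≤ 4.
  x = 4: f_y(4, y) = -6*y**2 + 6*y - 4; no integer root y with |y| ≤ 4.
Only singular point on the grid: (2, 1).
Classify: substitute x = 2 + u, y = 1 + v and expand: f = -2*u**3 - u**2*v - u**2 - 2*u*v**2 - 2*v**3 + v**2.
No constant or linear terms (consistent with a singular point). Quadratic part: -u**2 + v**2. Cubic part: -2*u**3 - u**2*v - 2*u*v**2 - 2*v**3.
The quadratic part v**2 - u**2 = (v − u)(v + u) splits into two distinct linear factors, so there are two distinct tangent lines y − 1 = ±(x − 2) — this is a node (ordinary double point).
Classification: node.


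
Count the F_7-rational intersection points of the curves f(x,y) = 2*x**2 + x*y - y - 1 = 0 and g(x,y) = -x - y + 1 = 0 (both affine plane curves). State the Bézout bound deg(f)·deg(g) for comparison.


Common zeros: ∅; count = 0; Bézout bound = 2.

deg(f) = 2, deg(g) = 1, so Bézout bound = 2.
Scan x ∈ F_7. For each x, list the y ∈ F_7 with f(x, y) ≡ 0 and those with g(x, y) ≡ 0 (mod 7); the common zeros in that column are the intersection.
  x = 0: f ≡ 0 at y ∈ {6}; g ≡ 0 at y ∈ {1}; common: ∅.
  x = 1: f ≡ 0 at y ∈ ∅; g ≡ 0 at y ∈ {0}; common: ∅.
  x = 2: f ≡ 0 at y ∈ {0}; g ≡ 0 at y ∈ {6}; common: ∅.
  x = 3: f ≡ 0 at y ∈ {2}; g ≡ 0 at y ∈ {5}; common: ∅.
  x = 4: f ≡ 0 at y ∈ {6}; g ≡ 0 at y ∈ {4}; common: ∅.
  x = 5: f ≡ 0 at y ∈ {0}; g ≡ 0 at y ∈ {3}; common: ∅.
  x = 6: f ≡ 0 at y ∈ {4}; g ≡ 0 at y ∈ {2}; common: ∅.
Collecting: common zeros = ∅, so the count is 0.
Comparison with the Bézout bound: 0 ≤ 2 = deg(f)·deg(g), as expected for curves with no common component (the affine F_7-count falls short of the bound because intersections may lie at infinity, over extension fields, or carry multiplicity).


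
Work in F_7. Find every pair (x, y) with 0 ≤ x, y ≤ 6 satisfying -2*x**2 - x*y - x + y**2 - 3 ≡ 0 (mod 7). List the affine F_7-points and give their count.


Affine F_7-points: {(1, 3), (1, 5), (2, 1), (3, 5), (4, 1), (4, 3)}; count = 6.

For each of the 49 pairs (x, y) ∈ F_7², evaluate f(x, y) mod 7. Record the zeros.
  x = 0: [0↦4, 1↦5, 2↦1, 3↦6, 4↦6, 5↦1, 6↦5]  zeros at y ∈ ∅
  x = 1: [0↦1, 1↦1, 2↦3, 3↦0, 4↦6, 5↦0, 6↦3]  zeros at y ∈ {3, 5}
  x = 2: [0↦1, 1↦0, 2↦1, 3↦4, 4↦2, 5↦2, 6↦4]  zeros at y ∈ {1}
  x = 3: [0↦4, 1↦2, 2↦2, 3↦4, 4↦1, 5↦0, 6↦1]  zeros at y ∈ {5}
  x = 4: [0↦3, 1↦0, 2↦6, 3↦0, 4↦3, 5↦1, 6↦1]  zeros at y ∈ {1, 3}
  x = 5: [0↦5, 1↦1, 2↦6, 3↦6, 4↦1, 5↦5, 6↦4]  zeros at y ∈ ∅
  x = 6: [0↦3, 1↦5, 2↦2, 3↦1, 4↦2, 5↦5, 6↦3]  zeros at y ∈ ∅
Collecting zeros: affine points = {(1, 3), (1, 5), (2, 1), (3, 5), (4, 1), (4, 3)}.
Total count |C(F_7)_aff| = 6.


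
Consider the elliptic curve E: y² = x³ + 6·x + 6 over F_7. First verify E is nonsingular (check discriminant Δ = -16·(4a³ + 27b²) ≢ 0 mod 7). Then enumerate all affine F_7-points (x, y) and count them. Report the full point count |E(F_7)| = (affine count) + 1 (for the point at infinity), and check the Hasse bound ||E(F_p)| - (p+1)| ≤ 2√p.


Affine points = {(3, 3), (3, 4), (5, 0)}; affine count = 3; |E(F_7)| = 4.

Discriminant check: Δ ∝ 4a³ + 27b² = 4·6³ + 27·6² = 4·216 + 27·36 ≡ 2 (mod 7). Nonzero ⇒ E is nonsingular.
For each x ∈ F_7, compute rhs = x³ + 6·x + 6 mod 7, then count y ∈ F_7 with y² ≡ rhs.
  x = 0: rhs = 6, matching y values: none (0 points).
  x = 1: rhs = 6, matching y values: none (0 points).
  x = 2: rhs = 5, matching y values: none (0 points).
  x = 3: rhs = 2, matching y values: 3, 4 (2 points).
  x = 4: rhs = 3, matching y values: none (0 points).
  x = 5: rhs = 0, matching y values: 0 (1 points).
  x = 6: rhs = 6, matching y values: none (0 points).
Total affine count: 3.
Full point count |E(F_7)| = 3 + 1 = 4.
Hasse bound: |4 − (7+1)| = |-4| = 4 ≤ 2√7 ≈ 5.2915 ✓.


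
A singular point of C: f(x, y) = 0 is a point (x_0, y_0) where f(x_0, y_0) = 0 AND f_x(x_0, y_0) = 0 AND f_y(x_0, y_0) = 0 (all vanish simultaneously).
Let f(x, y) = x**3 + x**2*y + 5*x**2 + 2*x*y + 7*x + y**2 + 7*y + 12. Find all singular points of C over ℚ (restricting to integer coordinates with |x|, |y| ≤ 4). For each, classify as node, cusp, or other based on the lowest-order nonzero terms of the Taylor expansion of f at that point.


Singular points: {(-1, -3)}; classification: node.

Compute partial derivatives:
  f_x = 3*x**2 + 2*x*y + 10*x + 2*y + 7.
  f_y = x**2 + 2*x + 2*y + 7.
Scan x_0 ∈ {−4, ..., 4}. For each x_0, f_y(x_0, y) is a polynomial in y; find its integer roots y ∈ {−4, ..., 4}, then test f_x and f at those candidates.
  x = -4: f_y(-4, y) = 2*y + 15; no integer root y with |y| ≤ 4.
  x = -3: f_y(-3, y) = 2*y + 10; no integer root y with |y| ≤ 4.
  x = -2: f_y(-2, y) = 2*y + 7; no integer root y with |y| ≤ 4.
  x = -1: f_y(-1, y) = 2*y + 6; vanishes at y ∈ {-3}. (-1, -3): f_x = 0, f = 0 — SINGULAR.
  x = 0: f_y(0, y) = 2*y + 7; no integer root y with |y| ≤ 4.
  x = 1: f_y(1, y) = 2*y + 10; no integer root y with |y| ≤ 4.
  x = 2: f_y(2, y) = 2*y + 15; no integer root y with |y| ≤ 4.
  x = 3: f_y(3, y) = 2*y + 22; no integer root y with |y| ≤ 4.
  x = 4: f_y(4, y) = 2*y + 31; no integer root y with |y| ≤ 4.
Only singular point on the grid: (-1, -3).
Classify: substitute x = -1 + u, y = -3 + v and expand: f = u**3 + u**2*v - u**2 + v**2.
No constant or linear terms (consistent with a singular point). Quadratic part: -u**2 + v**2. Cubic part: u**3 + u**2*v.
The quadratic part v**2 - u**2 = (v − u)(v + u) splits into two distinct linear factors, so there are two distinct tangent lines y − -3 = ±(x − -1) — this is a node (ordinary double point).
Classification: node.


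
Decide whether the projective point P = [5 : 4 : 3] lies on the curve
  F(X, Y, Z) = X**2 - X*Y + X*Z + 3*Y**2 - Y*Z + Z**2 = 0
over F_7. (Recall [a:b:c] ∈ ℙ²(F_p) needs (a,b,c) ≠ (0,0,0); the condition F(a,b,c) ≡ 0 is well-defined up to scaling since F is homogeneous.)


F(5,4,3) ≡ 2 (mod 7); P is NOT on the curve.

Evaluate F(5, 4, 3) term-by-term (mod 7).
  X**2 ↦ 1·25·1·1 = 25
  -X*Y ↦ -1·5·4·1 = -20
  X*Z ↦ 1·5·1·3 = 15
  3*Y**2 ↦ 3·1·16·1 = 48
  -Y*Z ↦ -1·1·4·3 = -12
  Z**2 ↦ 1·1·1·9 = 9
Sum: F(5, 4, 3) = (25) + (-20) + (15) + (48) + (-12) + (9) = 65.
Reducing mod 7: 65 ≡ 2 (mod 7).
Since F(a, b, c) ≡ 2 ≠ 0 (mod 7), P does NOT lie on the curve.


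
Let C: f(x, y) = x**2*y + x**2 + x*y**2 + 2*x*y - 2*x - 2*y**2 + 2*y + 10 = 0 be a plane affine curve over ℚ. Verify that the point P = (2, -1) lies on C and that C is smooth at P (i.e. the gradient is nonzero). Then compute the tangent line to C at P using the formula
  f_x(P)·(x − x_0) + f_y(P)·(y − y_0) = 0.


Tangent line at P: -3*x + 10*y + 16 = 0.

Step 1: f(2, -1) = 0, so P lies on C.
Step 2: partial derivatives
  f_x(x, y) = 2*x*y + 2*x + y**2 + 2*y - 2, f_y(x, y) = x**2 + 2*x*y + 2*x - 4*y + 2.
  f_x(P) = -3, f_y(P) = 10 (gradient nonzero, so P is smooth).
Step 3: tangent line at P: -3·(x − 2) + 10·(y − -1) = 0.
Expanding: -3*x + 10*y + 16 = 0.


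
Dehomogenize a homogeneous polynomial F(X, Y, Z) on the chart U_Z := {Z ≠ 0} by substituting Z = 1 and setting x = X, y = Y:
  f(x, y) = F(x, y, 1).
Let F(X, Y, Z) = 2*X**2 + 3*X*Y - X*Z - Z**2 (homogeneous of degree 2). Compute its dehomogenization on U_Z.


f(x, y) = 2*x**2 + 3*x*y - x - 1

On U_Z we set Z = 1. Each monomial c·X^i·Y^j·Z^k in F becomes c·x^i·y^j·1^k = c·x^i·y^j.
Substituting Z = 1: F(X, Y, 1) = 2*x**2 + 3*x*y - x - 1.
Note: deg(f) ≤ deg(F) = 2; strict inequality happens when F is divisible by Z (lost terms).


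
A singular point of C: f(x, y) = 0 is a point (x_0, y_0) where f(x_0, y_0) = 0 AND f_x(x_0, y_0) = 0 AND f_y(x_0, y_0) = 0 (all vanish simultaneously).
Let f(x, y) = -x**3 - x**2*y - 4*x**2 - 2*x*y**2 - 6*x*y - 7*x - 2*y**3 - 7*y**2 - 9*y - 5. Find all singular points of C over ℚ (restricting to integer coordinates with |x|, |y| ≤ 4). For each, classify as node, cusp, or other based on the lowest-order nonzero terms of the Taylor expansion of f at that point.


Singular points: {(-1, -1)}; classification: cusp.

Compute partial derivatives:
  f_x = -3*x**2 - 2*x*y - 8*x - 2*y**2 - 6*y - 7.
  f_y = -x**2 - 4*x*y - 6*x - 6*y**2 - 14*y - 9.
Scan x_0 ∈ {−4, ..., 4}. For each x_0, f_y(x_0, y) is a polynomial in y; find its integer roots y ∈ {−4, ..., 4}, then test f_x and f at those candidates.
  x = -4: f_y(-4, y) = -6*y**2 + 2*y - 1; no integer root y with |y| ≤ 4.
  x = -3: f_y(-3, y) = -6*y**2 - 2*y; vanishes at y ∈ {0}. (-3, 0): f_x = -10 ≠ 0.
  x = -2: f_y(-2, y) = -6*y**2 - 6*y - 1; no integer root y with |y| ≤ 4.
  x = -1: f_y(-1, y) = -6*y**2 - 10*y - 4; vanishes at y ∈ {-1}. (-1, -1): f_x = 0, f = 0 — SINGULAR.
  x = 0: f_y(0, y) = -6*y**2 - 14*y - 9; no integer root y with |y| ≤ 4.
  x = 1: f_y(1, y) = -6*y**2 - 18*y - 16; no integer root y with |y| ≤ 4.
  x = 2: f_y(2, y) = -6*y**2 - 22*y - 25; no integer root y with |y| ≤ 4.
  x = 3: f_y(3, y) = -6*y**2 - 26*y - 36; no integer root y with |y| ≤ 4.
  x = 4: f_y(4, y) = -6*y**2 - 30*y - 49; no integer root y with |y| ≤ 4.
Only singular point on the grid: (-1, -1).
Classify: substitute x = -1 + u, y = -1 + v and expand: f = -u**3 - u**2*v - 2*u*v**2 - 2*v**3 + v**2.
No constant or linear terms (consistent with a singular point). Quadratic part: v**2. Cubic part: -u**3 - u**2*v - 2*u*v**2 - 2*v**3.
The quadratic part v**2 is a perfect square, so there is a single (double) tangent line v = 0, i.e. y = -1. Restricting the cubic part to that line (v = 0) leaves -u**3 ≠ 0, so f is not divisible by v and the branch is v² ≈ u**3 to lowest order — this is a cusp.
Classification: cusp.


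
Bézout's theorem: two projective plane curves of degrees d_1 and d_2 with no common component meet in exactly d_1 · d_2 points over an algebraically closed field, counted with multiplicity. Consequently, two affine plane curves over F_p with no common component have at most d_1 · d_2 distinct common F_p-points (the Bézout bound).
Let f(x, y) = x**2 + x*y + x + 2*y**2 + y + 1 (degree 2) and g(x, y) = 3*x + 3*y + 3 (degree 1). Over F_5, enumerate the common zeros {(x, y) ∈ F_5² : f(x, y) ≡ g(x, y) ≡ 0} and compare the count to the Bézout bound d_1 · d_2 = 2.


Common zeros: ∅; count = 0; Bézout bound = 2.

deg(f) = 2, deg(g) = 1, so Bézout bound = 2.
Scan x ∈ F_5. For each x, list the y ∈ F_5 with f(x, y) ≡ 0 and those with g(x, y) ≡ 0 (mod 5); the common zeros in that column are the intersection.
  x = 0: f ≡ 0 at y ∈ ∅; g ≡ 0 at y ∈ {4}; common: ∅.
  x = 1: f ≡ 0 at y ∈ {2}; g ≡ 0 at y ∈ {3}; common: ∅.
  x = 2: f ≡ 0 at y ∈ ∅; g ≡ 0 at y ∈ {2}; common: ∅.
  x = 3: f ≡ 0 at y ∈ ∅; g ≡ 0 at y ∈ {1}; common: ∅.
  x = 4: f ≡ 0 at y ∈ ∅; g ≡ 0 at y ∈ {0}; common: ∅.
Collecting: common zeros = ∅, so the count is 0.
Comparison with the Bézout bound: 0 ≤ 2 = deg(f)·deg(g), as expected for curves with no common component (the affine F_5-count falls short of the bound because intersections may lie at infinity, over extension fields, or carry multiplicity).


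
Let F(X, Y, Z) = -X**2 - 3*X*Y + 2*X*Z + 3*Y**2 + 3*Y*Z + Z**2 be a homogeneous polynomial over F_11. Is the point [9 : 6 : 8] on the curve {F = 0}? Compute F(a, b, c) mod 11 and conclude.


F(9,6,8) ≡ 8 (mod 11); P is NOT on the curve.

Evaluate F(9, 6, 8) term-by-term (mod 11).
  -X**2 ↦ -1·81·1·1 = -81
  -3*X*Y ↦ -3·9·6·1 = -162
  2*X*Z ↦ 2·9·1·8 = 144
  3*Y**2 ↦ 3·1·36·1 = 108
  3*Y*Z ↦ 3·1·6·8 = 144
  Z**2 ↦ 1·1·1·64 = 64
Sum: F(9, 6, 8) = (-81) + (-162) + (144) + (108) + (144) + (64) = 217.
Reducing mod 11: 217 ≡ 8 (mod 11).
Since F(a, b, c) ≡ 8 ≠ 0 (mod 11), P does NOT lie on the curve.


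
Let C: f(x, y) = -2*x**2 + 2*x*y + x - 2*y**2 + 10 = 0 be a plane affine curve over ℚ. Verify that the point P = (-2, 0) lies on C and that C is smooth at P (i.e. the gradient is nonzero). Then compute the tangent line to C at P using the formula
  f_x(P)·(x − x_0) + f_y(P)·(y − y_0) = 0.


Tangent line at P: 9*x - 4*y + 18 = 0.

Step 1: f(-2, 0) = 0, so P lies on C.
Step 2: partial derivatives
  f_x(x, y) = -4*x + 2*y + 1, f_y(x, y) = 2*x - 4*y.
  f_x(P) = 9, f_y(P) = -4 (gradient nonzero, so P is smooth).
Step 3: tangent line at P: 9·(x − -2) + -4·(y − 0) = 0.
Expanding: 9*x - 4*y + 18 = 0.


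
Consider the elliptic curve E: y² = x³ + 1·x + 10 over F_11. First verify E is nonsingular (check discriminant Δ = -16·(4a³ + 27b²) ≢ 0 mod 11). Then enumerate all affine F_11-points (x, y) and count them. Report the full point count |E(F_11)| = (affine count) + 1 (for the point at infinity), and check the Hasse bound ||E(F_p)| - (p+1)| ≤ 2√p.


Affine points = {(1, 1), (1, 10), (2, 3), (2, 8), (4, 1), (4, 10), (6, 1), (6, 10), (9, 0)}; affine count = 9; |E(F_11)| = 10.

Discriminant check: Δ ∝ 4a³ + 27b² = 4·1³ + 27·10² = 4·1 + 27·100 ≡ 9 (mod 11). Nonzero ⇒ E is nonsingular.
For each x ∈ F_11, compute rhs = x³ + 1·x + 10 mod 11, then count y ∈ F_11 with y² ≡ rhs.
  x = 0: rhs = 10, matching y values: none (0 points).
  x = 1: rhs = 1, matching y values: 1, 10 (2 points).
  x = 2: rhs = 9, matching y values: 3, 8 (2 points).
  x = 3: rhs = 7, matching y values: none (0 points).
  x = 4: rhs = 1, matching y values: 1, 10 (2 points).
  x = 5: rhs = 8, matching y values: none (0 points).
  x = 6: rhs = 1, matching y values: 1, 10 (2 points).
  x = 7: rhs = 8, matching y values: none (0 points).
  x = 8: rhs = 2, matching y values: none (0 points).
  x = 9: rhs = 0, matching y values: 0 (1 points).
  x = 10: rhs = 8, matching y values: none (0 points).
Total affine count: 9.
Full point count |E(F_11)| = 9 + 1 = 10.
Hasse bound: |10 − (11+1)| = |-2| = 2 ≤ 2√11 ≈ 6.6332 ✓.


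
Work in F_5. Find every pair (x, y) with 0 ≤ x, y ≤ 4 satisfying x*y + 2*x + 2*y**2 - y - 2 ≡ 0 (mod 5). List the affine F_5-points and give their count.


Affine F_5-points: {(1, 0), (2, 1), (4, 2), (4, 4)}; count = 4.

For each of the 25 pairs (x, y) ∈ F_5², evaluate f(x, y) mod 5. Record the zeros.
  x = 0: [0↦3, 1↦4, 2↦4, 3↦3, 4↦1]  zeros at y ∈ ∅
  x = 1: [0↦0, 1↦2, 2↦3, 3↦3, 4↦2]  zeros at y ∈ {0}
  x = 2: [0↦2, 1↦0, 2↦2, 3↦3, 4↦3]  zeros at y ∈ {1}
  x = 3: [0↦4, 1↦3, 2↦1, 3↦3, 4↦4]  zeros at y ∈ ∅
  x = 4: [0↦1, 1↦1, 2↦0, 3↦3, 4↦0]  zeros at y ∈ {2, 4}
Collecting zeros: affine points = {(1, 0), (2, 1), (4, 2), (4, 4)}.
Total count |C(F_5)_aff| = 4.


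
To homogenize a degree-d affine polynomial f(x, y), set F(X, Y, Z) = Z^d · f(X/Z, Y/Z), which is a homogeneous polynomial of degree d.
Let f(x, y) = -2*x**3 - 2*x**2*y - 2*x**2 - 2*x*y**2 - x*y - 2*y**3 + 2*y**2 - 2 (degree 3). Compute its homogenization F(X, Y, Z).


F(X, Y, Z) = -2*X**3 - 2*X**2*Y - 2*X**2*Z - 2*X*Y**2 - X*Y*Z - 2*Y**3 + 2*Y**2*Z - 2*Z**3

deg(f) = 3.
Substitute x = X/Z, y = Y/Z into f, then multiply by Z^3.
  monomial -2·x^3·y^0 ↦ -2·X^3·Y^0·Z^0.
  monomial -2·x^2·y^1 ↦ -2·X^2·Y^1·Z^0.
  monomial -2·x^2·y^0 ↦ -2·X^2·Y^0·Z^1.
  monomial -2·x^1·y^2 ↦ -2·X^1·Y^2·Z^0.
  monomial -1·x^1·y^1 ↦ -1·X^1·Y^1·Z^1.
  monomial -2·x^0·y^3 ↦ -2·X^0·Y^3·Z^0.
  monomial 2·x^0·y^2 ↦ 2·X^0·Y^2·Z^1.
  monomial -2·x^0·y^0 ↦ -2·X^0·Y^0·Z^3.
Collecting: F(X, Y, Z) = -2*X**3 - 2*X**2*Y - 2*X**2*Z - 2*X*Y**2 - X*Y*Z - 2*Y**3 + 2*Y**2*Z - 2*Z**3.


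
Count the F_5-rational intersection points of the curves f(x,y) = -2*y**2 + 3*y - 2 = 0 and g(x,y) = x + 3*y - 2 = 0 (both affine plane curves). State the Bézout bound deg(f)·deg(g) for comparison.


Common zeros: ∅; count = 0; Bézout bound = 2.

deg(f) = 2, deg(g) = 1, so Bézout bound = 2.
Scan x ∈ F_5. For each x, list the y ∈ F_5 with f(x, y) ≡ 0 and those with g(x, y) ≡ 0 (mod 5); the common zeros in that column are the intersection.
  x = 0: f ≡ 0 at y ∈ ∅; g ≡ 0 at y ∈ {4}; common: ∅.
  x = 1: f ≡ 0 at y ∈ ∅; g ≡ 0 at y ∈ {2}; common: ∅.
  x = 2: f ≡ 0 at y ∈ ∅; g ≡ 0 at y ∈ {0}; common: ∅.
  x = 3: f ≡ 0 at y ∈ ∅; g ≡ 0 at y ∈ {3}; common: ∅.
  x = 4: f ≡ 0 at y ∈ ∅; g ≡ 0 at y ∈ {1}; common: ∅.
Collecting: common zeros = ∅, so the count is 0.
Comparison with the Bézout bound: 0 ≤ 2 = deg(f)·deg(g), as expected for curves with no common component (the affine F_5-count falls short of the bound because intersections may lie at infinity, over extension fields, or carry multiplicity).
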